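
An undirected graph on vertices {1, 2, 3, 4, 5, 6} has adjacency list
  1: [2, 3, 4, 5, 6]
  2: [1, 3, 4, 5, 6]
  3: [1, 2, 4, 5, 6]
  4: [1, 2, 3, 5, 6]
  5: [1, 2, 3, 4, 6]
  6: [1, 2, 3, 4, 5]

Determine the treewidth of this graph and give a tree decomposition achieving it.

With just one bag of size 6, the width is 6 − 1 = 5, so tw(G) ≤ 5. For the lower bound, the 6 vertices {1, 2, 3, 4, 5, 6} are pairwise adjacent, and any tree decomposition puts a clique entirely inside one bag — forcing width ≥ 5. Combining the bounds, tw(G) = 5.

Treewidth 5.
One such decomposition:
Bags: B1 = {1, 2, 3, 4, 5, 6}
Tree: (single bag)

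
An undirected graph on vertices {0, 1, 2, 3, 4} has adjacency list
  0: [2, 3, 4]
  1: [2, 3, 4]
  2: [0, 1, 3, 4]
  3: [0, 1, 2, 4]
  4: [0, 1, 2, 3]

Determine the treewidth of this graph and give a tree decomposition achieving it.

Treewidth 3.
Bags: B1 = {1, 2, 3, 4}  B2 = {0, 2, 3, 4}
Tree: B1–B2

Each bag holds 4 vertices, so the decomposition has width 3, which upper-bounds the treewidth. On the other hand G contains the 4-clique {0, 2, 3, 4}. A clique must lie in a single bag of any decomposition, so no decomposition can have width below 3. The upper and lower bounds meet at 3, so that is the treewidth.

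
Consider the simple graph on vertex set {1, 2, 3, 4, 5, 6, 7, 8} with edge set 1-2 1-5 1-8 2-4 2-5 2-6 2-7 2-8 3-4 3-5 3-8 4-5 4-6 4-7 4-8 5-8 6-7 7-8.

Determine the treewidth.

A width-3 tree decomposition is:
Bags: B1 = {2, 4, 5, 8}  B2 = {2, 4, 7, 8}  B3 = {3, 4, 5, 8}  B4 = {2, 4, 6, 7}  B5 = {1, 2, 5, 8}
Tree: B1–B2, B1–B3, B2–B4, B1–B5
Every bag has size at most 4, so the width is 4 − 1 = 3 and tw(G) ≤ 3. On the other hand G contains the 4-clique {1, 2, 5, 8}. A clique must lie in a single bag of any decomposition, so no decomposition can have width below 3. Therefore the treewidth is 3.

3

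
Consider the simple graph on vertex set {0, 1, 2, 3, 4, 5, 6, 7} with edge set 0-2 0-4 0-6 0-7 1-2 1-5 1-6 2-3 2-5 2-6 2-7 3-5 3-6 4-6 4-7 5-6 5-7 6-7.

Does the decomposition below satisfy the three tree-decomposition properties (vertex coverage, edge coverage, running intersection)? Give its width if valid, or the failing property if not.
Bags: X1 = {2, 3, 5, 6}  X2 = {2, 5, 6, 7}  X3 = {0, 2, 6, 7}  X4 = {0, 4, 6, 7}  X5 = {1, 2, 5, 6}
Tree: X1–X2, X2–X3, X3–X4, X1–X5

Vertex coverage: the bags together contain {0, 1, 2, 3, 4, 5, 6, 7}, the full vertex set. Edge coverage: each edge of G has both endpoints in at least one bag. Running intersection: for every vertex, the bags containing it form a connected subtree. All three properties hold, so this is a valid tree decomposition of width max|bag| − 1 = 3, and hence tw(G) ≤ 3.

Yes; width 3.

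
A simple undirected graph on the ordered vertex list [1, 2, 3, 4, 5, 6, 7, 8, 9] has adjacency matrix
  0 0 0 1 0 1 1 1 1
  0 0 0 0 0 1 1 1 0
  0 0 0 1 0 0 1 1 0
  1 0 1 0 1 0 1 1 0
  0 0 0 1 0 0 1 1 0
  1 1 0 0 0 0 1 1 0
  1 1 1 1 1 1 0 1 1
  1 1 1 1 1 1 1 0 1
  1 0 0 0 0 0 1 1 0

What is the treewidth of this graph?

3

A width-3 tree decomposition is:
Bags: B1 = {1, 4, 7, 8}  B2 = {3, 4, 7, 8}  B3 = {4, 5, 7, 8}  B4 = {1, 6, 7, 8}  B5 = {1, 7, 8, 9}  B6 = {2, 6, 7, 8}
Tree: B1–B2, B2–B3, B1–B4, B1–B5, B4–B6
The largest bag has 4 vertices, giving width 3; this decomposition certifies tw(G) ≤ 3. On the other hand G contains the 4-clique {1, 7, 8, 9}. A clique must lie in a single bag of any decomposition, so no decomposition can have width below 3. Combining the bounds, tw(G) = 3.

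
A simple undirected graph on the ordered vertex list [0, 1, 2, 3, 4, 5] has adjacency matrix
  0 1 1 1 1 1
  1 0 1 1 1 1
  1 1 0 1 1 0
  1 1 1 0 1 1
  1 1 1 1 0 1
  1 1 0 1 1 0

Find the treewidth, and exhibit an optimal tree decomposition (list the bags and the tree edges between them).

The largest bag has 5 vertices, giving width 4; this decomposition certifies tw(G) ≤ 4. Conversely, {0, 1, 2, 3, 4} is a clique of size 5, and the vertices of any clique must share a bag in every tree decomposition; so some bag has ≥ 5 vertices and tw(G) ≥ 4. Therefore the treewidth is 4.

Treewidth 4.
Bags: B1 = {0, 1, 2, 3, 4}  B2 = {0, 1, 3, 4, 5}
Tree: B1–B2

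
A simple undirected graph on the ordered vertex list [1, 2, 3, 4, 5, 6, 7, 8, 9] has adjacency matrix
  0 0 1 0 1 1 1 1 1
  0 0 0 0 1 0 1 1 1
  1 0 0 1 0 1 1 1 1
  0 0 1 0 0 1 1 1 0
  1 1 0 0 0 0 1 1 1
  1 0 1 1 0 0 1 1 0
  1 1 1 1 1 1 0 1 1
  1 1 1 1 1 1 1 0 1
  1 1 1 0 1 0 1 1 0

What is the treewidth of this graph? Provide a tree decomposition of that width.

The largest bag has 5 vertices, giving width 4; this decomposition certifies tw(G) ≤ 4. Conversely, {1, 3, 7, 8, 9} is a clique of size 5, and the vertices of any clique must share a bag in every tree decomposition; so some bag has ≥ 5 vertices and tw(G) ≥ 4. Combining the bounds, tw(G) = 4.

Treewidth 4.
One optimal decomposition is:
Bags: B1 = {2, 5, 7, 8, 9}  B2 = {1, 5, 7, 8, 9}  B3 = {1, 3, 7, 8, 9}  B4 = {1, 3, 6, 7, 8}  B5 = {3, 4, 6, 7, 8}
Tree: B1–B2, B2–B3, B3–B4, B4–B5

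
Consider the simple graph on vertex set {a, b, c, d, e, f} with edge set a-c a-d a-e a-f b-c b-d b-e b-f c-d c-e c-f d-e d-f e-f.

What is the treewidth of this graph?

4

A width-4 tree decomposition is:
Bags: B1 = {a, c, d, e, f}  B2 = {b, c, d, e, f}
Tree: B1–B2
The largest bag has 5 vertices, giving width 4; this decomposition certifies tw(G) ≤ 4. Conversely, {a, c, d, e, f} is a clique of size 5, and the vertices of any clique must share a bag in every tree decomposition; so some bag has ≥ 5 vertices and tw(G) ≥ 4. Hence tw(G) = 4 exactly.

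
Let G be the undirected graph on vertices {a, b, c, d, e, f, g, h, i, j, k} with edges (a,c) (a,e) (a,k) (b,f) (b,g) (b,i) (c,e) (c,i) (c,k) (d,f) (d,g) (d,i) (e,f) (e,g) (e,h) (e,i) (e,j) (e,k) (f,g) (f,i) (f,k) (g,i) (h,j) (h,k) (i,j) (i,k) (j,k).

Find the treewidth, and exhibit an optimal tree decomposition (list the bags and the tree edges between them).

The largest bag has 4 vertices, giving width 3; this decomposition certifies tw(G) ≤ 3. On the other hand G contains the 4-clique {e, h, j, k}. A clique must lie in a single bag of any decomposition, so no decomposition can have width below 3. The upper and lower bounds meet at 3, so that is the treewidth.

Treewidth 3.
One such decomposition:
Bags: B1 = {c, e, i, k}  B2 = {e, i, j, k}  B3 = {e, f, i, k}  B4 = {e, f, g, i}  B5 = {e, h, j, k}  B6 = {d, f, g, i}  B7 = {a, c, e, k}  B8 = {b, f, g, i}
Tree: B1–B2, B2–B3, B3–B4, B2–B5, B4–B6, B1–B7, B6–B8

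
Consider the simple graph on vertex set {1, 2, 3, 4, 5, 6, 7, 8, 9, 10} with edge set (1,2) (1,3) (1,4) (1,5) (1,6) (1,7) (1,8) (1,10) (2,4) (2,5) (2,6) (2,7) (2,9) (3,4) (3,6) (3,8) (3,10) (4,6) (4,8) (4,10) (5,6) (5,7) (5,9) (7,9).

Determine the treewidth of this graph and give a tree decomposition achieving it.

Every bag has size at most 4, so the width is 4 − 1 = 3 and tw(G) ≤ 3. On the other hand G contains the 4-clique {1, 2, 4, 6}. A clique must lie in a single bag of any decomposition, so no decomposition can have width below 3. The upper and lower bounds meet at 3, so that is the treewidth.

Treewidth 3.
One optimal decomposition is:
Bags: B1 = {1, 3, 4, 6}  B2 = {1, 3, 4, 10}  B3 = {1, 2, 4, 6}  B4 = {1, 2, 5, 6}  B5 = {1, 3, 4, 8}  B6 = {1, 2, 5, 7}  B7 = {2, 5, 7, 9}
Tree: B1–B2, B1–B3, B3–B4, B1–B5, B4–B6, B6–B7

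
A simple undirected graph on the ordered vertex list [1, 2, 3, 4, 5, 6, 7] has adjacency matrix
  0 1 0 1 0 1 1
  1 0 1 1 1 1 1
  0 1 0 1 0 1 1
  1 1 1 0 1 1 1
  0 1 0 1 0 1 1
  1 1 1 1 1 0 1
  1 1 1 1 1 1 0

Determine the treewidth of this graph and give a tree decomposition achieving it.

Treewidth 4.
Bags: B1 = {2, 3, 4, 6, 7}  B2 = {2, 4, 5, 6, 7}  B3 = {1, 2, 4, 6, 7}
Tree: B1–B2, B2–B3

Every bag has size at most 5, so the width is 5 − 1 = 4 and tw(G) ≤ 4. On the other hand G contains the 5-clique {1, 2, 4, 6, 7}. A clique must lie in a single bag of any decomposition, so no decomposition can have width below 4. Hence tw(G) = 4 exactly.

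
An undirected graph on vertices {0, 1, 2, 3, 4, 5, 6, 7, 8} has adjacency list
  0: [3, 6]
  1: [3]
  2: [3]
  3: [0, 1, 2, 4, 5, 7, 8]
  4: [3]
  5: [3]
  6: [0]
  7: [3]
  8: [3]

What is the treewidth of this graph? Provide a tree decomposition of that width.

The largest bag has 2 vertices, giving width 1; this decomposition certifies tw(G) ≤ 1. Any graph with an edge has treewidth ≥ 1, and G has the edge 8–3. The upper and lower bounds meet at 1, so that is the treewidth.

Treewidth 1.
One optimal decomposition is:
Bags: B1 = {3, 8}  B2 = {3, 5}  B3 = {3, 7}  B4 = {2, 3}  B5 = {1, 3}  B6 = {0, 3}  B7 = {3, 4}  B8 = {0, 6}
Tree: B1–B2, B2–B3, B2–B4, B4–B5, B1–B6, B5–B7, B6–B8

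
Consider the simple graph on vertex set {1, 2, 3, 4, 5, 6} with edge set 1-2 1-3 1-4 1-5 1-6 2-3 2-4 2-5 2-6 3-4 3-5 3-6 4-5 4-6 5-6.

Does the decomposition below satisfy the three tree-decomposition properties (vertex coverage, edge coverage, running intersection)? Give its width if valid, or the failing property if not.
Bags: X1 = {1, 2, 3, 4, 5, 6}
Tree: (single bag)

Yes; width 5.

Checking the three conditions: (i) the bags cover all of {1, 2, 3, 4, 5, 6}; (ii) for each edge, some bag contains both endpoints; (iii) the bags containing any fixed vertex form a subtree. All hold, so the decomposition is valid with width 6 − 1 = 5.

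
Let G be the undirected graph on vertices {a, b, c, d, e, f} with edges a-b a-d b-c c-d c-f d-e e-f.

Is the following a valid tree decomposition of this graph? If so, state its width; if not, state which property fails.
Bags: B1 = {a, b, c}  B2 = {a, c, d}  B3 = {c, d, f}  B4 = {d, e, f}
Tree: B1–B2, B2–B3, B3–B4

Yes; width 2.

Checking the three conditions: (i) the bags cover all of {a, b, c, d, e, f}; (ii) for each edge, some bag contains both endpoints; (iii) the bags containing any fixed vertex form a subtree. All hold, so the decomposition is valid with width 3 − 1 = 2.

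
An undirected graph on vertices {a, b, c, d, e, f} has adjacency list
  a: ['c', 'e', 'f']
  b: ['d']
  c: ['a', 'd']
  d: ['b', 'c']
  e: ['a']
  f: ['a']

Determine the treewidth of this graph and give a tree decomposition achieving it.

The largest bag has 2 vertices, giving width 1; this decomposition certifies tw(G) ≤ 1. Since G has at least one edge (e.g. f–a), it is not an edgeless graph, so tw(G) ≥ 1. Hence tw(G) = 1 exactly.

Treewidth 1.
Bags: B1 = {a, f}  B2 = {a, c}  B3 = {c, d}  B4 = {a, e}  B5 = {b, d}
Tree: B1–B2, B2–B3, B2–B4, B3–B5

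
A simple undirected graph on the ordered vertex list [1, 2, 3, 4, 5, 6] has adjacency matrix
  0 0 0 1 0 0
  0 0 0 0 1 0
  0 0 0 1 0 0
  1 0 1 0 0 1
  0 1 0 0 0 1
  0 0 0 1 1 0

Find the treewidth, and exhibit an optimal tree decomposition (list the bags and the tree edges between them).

The largest bag has 2 vertices, giving width 1; this decomposition certifies tw(G) ≤ 1. G has an edge, so its treewidth is at least 1. Therefore the treewidth is 1.

Treewidth 1.
One optimal decomposition is:
Bags: B1 = {3, 4}  B2 = {4, 6}  B3 = {1, 4}  B4 = {5, 6}  B5 = {2, 5}
Tree: B1–B2, B1–B3, B2–B4, B4–B5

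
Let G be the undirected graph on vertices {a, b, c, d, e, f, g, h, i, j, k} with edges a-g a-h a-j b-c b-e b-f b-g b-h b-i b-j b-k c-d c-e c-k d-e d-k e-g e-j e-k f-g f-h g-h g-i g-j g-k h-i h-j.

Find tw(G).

3

A width-3 tree decomposition is:
Bags: B1 = {a, g, h, j}  B2 = {b, g, h, j}  B3 = {b, e, g, j}  B4 = {b, f, g, h}  B5 = {b, e, g, k}  B6 = {b, c, e, k}  B7 = {b, g, h, i}  B8 = {c, d, e, k}
Tree: B1–B2, B2–B3, B2–B4, B3–B5, B5–B6, B4–B7, B6–B8
Each bag holds 4 vertices, so the decomposition has width 3, which upper-bounds the treewidth. Conversely, {c, d, e, k} is a clique of size 4, and the vertices of any clique must share a bag in every tree decomposition; so some bag has ≥ 4 vertices and tw(G) ≥ 3. Hence tw(G) = 3 exactly.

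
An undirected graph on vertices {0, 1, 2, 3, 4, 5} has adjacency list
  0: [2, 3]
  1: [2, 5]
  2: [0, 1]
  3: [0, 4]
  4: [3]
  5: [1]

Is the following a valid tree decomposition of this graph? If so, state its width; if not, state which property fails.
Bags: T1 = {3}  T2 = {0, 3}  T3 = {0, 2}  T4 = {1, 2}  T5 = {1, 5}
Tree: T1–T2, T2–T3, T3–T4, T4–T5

A tree decomposition must satisfy three properties: every vertex lies in some bag; for every edge, both endpoints lie together in some bag; and for every vertex, the bags containing it form a connected subtree. Here vertex 4 appears in no bag, so the decomposition is invalid.

No — vertex 4 appears in no bag.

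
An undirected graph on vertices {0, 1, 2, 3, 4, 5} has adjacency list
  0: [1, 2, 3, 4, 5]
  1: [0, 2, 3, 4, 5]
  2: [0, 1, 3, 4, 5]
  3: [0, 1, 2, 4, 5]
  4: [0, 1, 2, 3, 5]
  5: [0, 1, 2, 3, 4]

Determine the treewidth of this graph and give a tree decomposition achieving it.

A single bag containing all 6 vertices is trivially a valid decomposition of width 5. Conversely, {0, 1, 2, 3, 4, 5} is a clique of size 6, and the vertices of any clique must share a bag in every tree decomposition; so some bag has ≥ 6 vertices and tw(G) ≥ 5. Therefore the treewidth is 5.

Treewidth 5.
One such decomposition:
Bags: B1 = {0, 1, 2, 3, 4, 5}
Tree: (single bag)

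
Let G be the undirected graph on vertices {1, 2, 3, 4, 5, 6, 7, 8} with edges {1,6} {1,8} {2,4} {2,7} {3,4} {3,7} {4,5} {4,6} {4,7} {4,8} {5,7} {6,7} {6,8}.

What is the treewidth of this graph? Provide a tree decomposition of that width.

Every bag has size at most 3, so the width is 3 − 1 = 2 and tw(G) ≤ 2. On the other hand G contains the 3-clique {1, 6, 8}. A clique must lie in a single bag of any decomposition, so no decomposition can have width below 2. Combining the bounds, tw(G) = 2.

Treewidth 2.
Bags: B1 = {4, 6, 8}  B2 = {4, 6, 7}  B3 = {4, 5, 7}  B4 = {1, 6, 8}  B5 = {2, 4, 7}  B6 = {3, 4, 7}
Tree: B1–B2, B2–B3, B1–B4, B3–B5, B3–B6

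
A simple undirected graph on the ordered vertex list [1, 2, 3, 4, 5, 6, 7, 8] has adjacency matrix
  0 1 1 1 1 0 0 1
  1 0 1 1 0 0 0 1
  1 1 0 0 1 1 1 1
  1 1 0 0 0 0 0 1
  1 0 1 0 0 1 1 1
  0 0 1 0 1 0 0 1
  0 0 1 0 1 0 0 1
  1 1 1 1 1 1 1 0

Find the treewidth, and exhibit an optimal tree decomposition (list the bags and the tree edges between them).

Treewidth 3.
One such decomposition:
Bags: B1 = {1, 3, 5, 8}  B2 = {1, 2, 3, 8}  B3 = {3, 5, 7, 8}  B4 = {1, 2, 4, 8}  B5 = {3, 5, 6, 8}
Tree: B1–B2, B1–B3, B2–B4, B1–B5

Every bag has size at most 4, so the width is 4 − 1 = 3 and tw(G) ≤ 3. For the lower bound, the 4 vertices {1, 2, 3, 8} are pairwise adjacent, and any tree decomposition puts a clique entirely inside one bag — forcing width ≥ 3. The upper and lower bounds meet at 3, so that is the treewidth.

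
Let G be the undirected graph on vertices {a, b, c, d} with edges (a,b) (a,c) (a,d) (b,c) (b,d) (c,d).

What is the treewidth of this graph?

A width-3 tree decomposition is:
Bags: B1 = {a, b, c, d}
Tree: (single bag)
A single bag containing all 4 vertices is trivially a valid decomposition of width 3. Conversely, {a, b, c, d} is a clique of size 4, and the vertices of any clique must share a bag in every tree decomposition; so some bag has ≥ 4 vertices and tw(G) ≥ 3. Therefore the treewidth is 3.

3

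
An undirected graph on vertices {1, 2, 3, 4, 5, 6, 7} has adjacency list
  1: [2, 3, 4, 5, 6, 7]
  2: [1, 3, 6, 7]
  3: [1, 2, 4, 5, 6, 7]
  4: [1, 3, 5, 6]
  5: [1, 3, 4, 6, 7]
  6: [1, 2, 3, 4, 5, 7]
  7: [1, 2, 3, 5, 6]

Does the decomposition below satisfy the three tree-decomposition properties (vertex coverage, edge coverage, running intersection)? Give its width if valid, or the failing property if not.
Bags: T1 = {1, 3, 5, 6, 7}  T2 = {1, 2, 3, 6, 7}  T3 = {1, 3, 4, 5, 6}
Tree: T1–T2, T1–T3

Yes; width 4.

Vertex coverage: the bags together contain {1, 2, 3, 4, 5, 6, 7}, the full vertex set. Edge coverage: each edge of G has both endpoints in at least one bag. Running intersection: for every vertex, the bags containing it form a connected subtree. All three properties hold, so this is a valid tree decomposition of width max|bag| − 1 = 4, and hence tw(G) ≤ 4.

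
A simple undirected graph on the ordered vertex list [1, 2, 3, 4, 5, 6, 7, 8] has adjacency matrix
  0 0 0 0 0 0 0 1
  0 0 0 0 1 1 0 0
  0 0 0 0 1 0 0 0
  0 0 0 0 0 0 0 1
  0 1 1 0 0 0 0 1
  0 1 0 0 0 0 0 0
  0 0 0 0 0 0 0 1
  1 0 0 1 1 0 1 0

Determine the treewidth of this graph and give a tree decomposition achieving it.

Treewidth 1.
One optimal decomposition is:
Bags: B1 = {1, 8}  B2 = {7, 8}  B3 = {5, 8}  B4 = {2, 5}  B5 = {3, 5}  B6 = {2, 6}  B7 = {4, 8}
Tree: B1–B2, B1–B3, B3–B4, B3–B5, B4–B6, B3–B7

The largest bag has 2 vertices, giving width 1; this decomposition certifies tw(G) ≤ 1. G has an edge, so its treewidth is at least 1. Hence tw(G) = 1 exactly.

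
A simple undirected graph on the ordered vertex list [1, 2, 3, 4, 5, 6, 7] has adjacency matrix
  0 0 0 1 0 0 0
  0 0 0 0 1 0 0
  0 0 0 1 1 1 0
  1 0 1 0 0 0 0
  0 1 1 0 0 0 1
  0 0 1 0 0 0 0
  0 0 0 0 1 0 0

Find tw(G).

A width-1 tree decomposition is:
Bags: B1 = {3, 6}  B2 = {3, 5}  B3 = {5, 7}  B4 = {3, 4}  B5 = {1, 4}  B6 = {2, 5}
Tree: B1–B2, B2–B3, B1–B4, B4–B5, B3–B6
The largest bag has 2 vertices, giving width 1; this decomposition certifies tw(G) ≤ 1. G has an edge, so its treewidth is at least 1. Combining the bounds, tw(G) = 1.

1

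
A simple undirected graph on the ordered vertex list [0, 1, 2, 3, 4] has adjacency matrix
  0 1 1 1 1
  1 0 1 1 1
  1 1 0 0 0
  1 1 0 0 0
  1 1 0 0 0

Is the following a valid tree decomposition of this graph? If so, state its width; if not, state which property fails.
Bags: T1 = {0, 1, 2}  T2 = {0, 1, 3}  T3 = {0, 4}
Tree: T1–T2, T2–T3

No — edge (1,4) lies in no bag.

A tree decomposition must satisfy three properties: every vertex lies in some bag; for every edge, both endpoints lie together in some bag; and for every vertex, the bags containing it form a connected subtree. Here edge (1,4) lies in no bag, so the decomposition is invalid.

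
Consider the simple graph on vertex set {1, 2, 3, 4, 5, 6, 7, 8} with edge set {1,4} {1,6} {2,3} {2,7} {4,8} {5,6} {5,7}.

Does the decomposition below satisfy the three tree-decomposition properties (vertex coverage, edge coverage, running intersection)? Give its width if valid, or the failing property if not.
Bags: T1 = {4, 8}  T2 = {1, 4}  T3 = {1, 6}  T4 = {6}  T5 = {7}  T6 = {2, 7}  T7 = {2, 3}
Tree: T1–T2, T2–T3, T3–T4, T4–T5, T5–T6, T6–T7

No — vertex 5 appears in no bag.

A tree decomposition must satisfy three properties: every vertex lies in some bag; for every edge, both endpoints lie together in some bag; and for every vertex, the bags containing it form a connected subtree. Here vertex 5 appears in no bag, so the decomposition is invalid.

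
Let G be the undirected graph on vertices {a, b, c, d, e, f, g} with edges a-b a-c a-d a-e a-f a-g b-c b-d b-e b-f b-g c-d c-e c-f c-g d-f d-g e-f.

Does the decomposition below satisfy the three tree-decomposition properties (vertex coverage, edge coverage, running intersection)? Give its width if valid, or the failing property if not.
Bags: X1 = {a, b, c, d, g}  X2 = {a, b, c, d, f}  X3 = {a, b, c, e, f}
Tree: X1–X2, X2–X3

Yes; width 4.

Every vertex of G appears in some bag (union = {a, b, c, d, e, f, g}); every edge is covered by a bag; and for each vertex v the set of bags containing v is connected in the bag tree. The decomposition is therefore valid. The largest bag has 5 vertices, so the width is 4.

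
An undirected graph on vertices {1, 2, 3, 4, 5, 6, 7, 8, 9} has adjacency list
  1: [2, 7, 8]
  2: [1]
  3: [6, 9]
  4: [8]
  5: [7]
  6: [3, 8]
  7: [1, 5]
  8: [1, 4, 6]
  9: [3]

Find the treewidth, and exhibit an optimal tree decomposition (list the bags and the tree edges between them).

Treewidth 1.
One such decomposition:
Bags: B1 = {4, 8}  B2 = {1, 8}  B3 = {6, 8}  B4 = {3, 6}  B5 = {1, 2}  B6 = {3, 9}  B7 = {1, 7}  B8 = {5, 7}
Tree: B1–B2, B2–B3, B3–B4, B2–B5, B4–B6, B5–B7, B7–B8

Every bag has size at most 2, so the width is 2 − 1 = 1 and tw(G) ≤ 1. Since G has at least one edge (e.g. 8–4), it is not an edgeless graph, so tw(G) ≥ 1. Therefore the treewidth is 1.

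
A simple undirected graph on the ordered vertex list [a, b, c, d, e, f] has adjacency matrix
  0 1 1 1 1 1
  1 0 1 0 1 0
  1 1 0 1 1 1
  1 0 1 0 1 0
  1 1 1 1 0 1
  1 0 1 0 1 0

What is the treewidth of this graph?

A width-3 tree decomposition is:
Bags: B1 = {a, c, e, f}  B2 = {a, b, c, e}  B3 = {a, c, d, e}
Tree: B1–B2, B1–B3
Every bag has size at most 4, so the width is 4 − 1 = 3 and tw(G) ≤ 3. On the other hand G contains the 4-clique {a, c, d, e}. A clique must lie in a single bag of any decomposition, so no decomposition can have width below 3. Combining the bounds, tw(G) = 3.

3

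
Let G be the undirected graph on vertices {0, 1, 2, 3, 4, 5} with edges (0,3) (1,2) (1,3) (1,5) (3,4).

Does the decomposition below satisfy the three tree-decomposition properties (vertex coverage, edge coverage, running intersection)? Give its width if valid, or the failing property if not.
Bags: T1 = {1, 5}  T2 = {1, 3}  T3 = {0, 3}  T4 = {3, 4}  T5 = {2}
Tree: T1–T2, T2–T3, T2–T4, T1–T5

A tree decomposition must satisfy three properties: every vertex lies in some bag; for every edge, both endpoints lie together in some bag; and for every vertex, the bags containing it form a connected subtree. Here edge (1,2) lies in no bag, so the decomposition is invalid.

No — edge (1,2) lies in no bag.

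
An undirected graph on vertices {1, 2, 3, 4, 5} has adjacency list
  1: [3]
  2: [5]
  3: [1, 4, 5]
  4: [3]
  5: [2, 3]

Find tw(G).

1

A width-1 tree decomposition is:
Bags: B1 = {3, 5}  B2 = {2, 5}  B3 = {3, 4}  B4 = {1, 3}
Tree: B1–B2, B1–B3, B1–B4
Each bag holds 2 vertices, so the decomposition has width 1, which upper-bounds the treewidth. Any graph with an edge has treewidth ≥ 1, and G has the edge 5–3. The upper and lower bounds meet at 1, so that is the treewidth.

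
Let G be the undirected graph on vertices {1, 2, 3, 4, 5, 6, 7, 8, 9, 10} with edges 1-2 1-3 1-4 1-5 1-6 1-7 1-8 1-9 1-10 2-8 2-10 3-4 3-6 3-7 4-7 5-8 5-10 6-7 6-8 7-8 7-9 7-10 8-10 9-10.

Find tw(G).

3

A width-3 tree decomposition is:
Bags: B1 = {1, 7, 9, 10}  B2 = {1, 7, 8, 10}  B3 = {1, 6, 7, 8}  B4 = {1, 3, 6, 7}  B5 = {1, 5, 8, 10}  B6 = {1, 2, 8, 10}  B7 = {1, 3, 4, 7}
Tree: B1–B2, B2–B3, B3–B4, B2–B5, B2–B6, B4–B7
Every bag has size at most 4, so the width is 4 − 1 = 3 and tw(G) ≤ 3. On the other hand G contains the 4-clique {1, 2, 8, 10}. A clique must lie in a single bag of any decomposition, so no decomposition can have width below 3. Therefore the treewidth is 3.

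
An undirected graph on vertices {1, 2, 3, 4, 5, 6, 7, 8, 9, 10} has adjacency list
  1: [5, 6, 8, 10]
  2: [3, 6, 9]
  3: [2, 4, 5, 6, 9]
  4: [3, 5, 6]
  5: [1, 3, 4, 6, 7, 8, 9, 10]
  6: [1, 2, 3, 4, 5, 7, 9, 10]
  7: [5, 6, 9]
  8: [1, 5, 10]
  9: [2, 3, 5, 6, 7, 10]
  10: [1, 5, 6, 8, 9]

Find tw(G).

A width-3 tree decomposition is:
Bags: B1 = {3, 4, 5, 6}  B2 = {3, 5, 6, 9}  B3 = {5, 6, 7, 9}  B4 = {5, 6, 9, 10}  B5 = {1, 5, 6, 10}  B6 = {2, 3, 6, 9}  B7 = {1, 5, 8, 10}
Tree: B1–B2, B2–B3, B2–B4, B4–B5, B2–B6, B5–B7
Each bag holds 4 vertices, so the decomposition has width 3, which upper-bounds the treewidth. Conversely, {2, 3, 6, 9} is a clique of size 4, and the vertices of any clique must share a bag in every tree decomposition; so some bag has ≥ 4 vertices and tw(G) ≥ 3. Hence tw(G) = 3 exactly.

3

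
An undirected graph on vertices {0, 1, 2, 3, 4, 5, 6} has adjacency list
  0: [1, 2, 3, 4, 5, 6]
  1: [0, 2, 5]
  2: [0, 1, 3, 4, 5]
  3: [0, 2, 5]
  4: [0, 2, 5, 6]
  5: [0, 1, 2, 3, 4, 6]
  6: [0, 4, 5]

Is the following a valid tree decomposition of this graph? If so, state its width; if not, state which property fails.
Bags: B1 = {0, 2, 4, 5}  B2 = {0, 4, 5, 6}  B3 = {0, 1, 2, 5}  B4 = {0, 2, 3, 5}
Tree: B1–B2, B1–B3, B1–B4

Checking the three conditions: (i) the bags cover all of {0, 1, 2, 3, 4, 5, 6}; (ii) for each edge, some bag contains both endpoints; (iii) the bags containing any fixed vertex form a subtree. All hold, so the decomposition is valid with width 4 − 1 = 3.

Yes; width 3.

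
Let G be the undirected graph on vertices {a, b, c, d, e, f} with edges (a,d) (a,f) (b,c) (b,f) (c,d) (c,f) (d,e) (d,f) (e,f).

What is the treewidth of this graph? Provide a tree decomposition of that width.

Treewidth 2.
One optimal decomposition is:
Bags: B1 = {b, c, f}  B2 = {c, d, f}  B3 = {a, d, f}  B4 = {d, e, f}
Tree: B1–B2, B2–B3, B2–B4

The largest bag has 3 vertices, giving width 2; this decomposition certifies tw(G) ≤ 2. For the lower bound, the 3 vertices {d, e, f} are pairwise adjacent, and any tree decomposition puts a clique entirely inside one bag — forcing width ≥ 2. Combining the bounds, tw(G) = 2.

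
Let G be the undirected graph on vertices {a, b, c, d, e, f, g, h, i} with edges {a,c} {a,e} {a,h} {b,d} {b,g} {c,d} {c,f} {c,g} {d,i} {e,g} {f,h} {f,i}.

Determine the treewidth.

3

A width-3 tree decomposition is:
Bags: B1 = {b, d, f, i}  B2 = {b, c, d, f}  B3 = {b, c, f, g}  B4 = {c, f, g, h}  B5 = {a, c, g, h}  B6 = {a, e, g, h}
Tree: B1–B2, B2–B3, B3–B4, B4–B5, B5–B6
Each bag holds 4 vertices, so the decomposition has width 3, which upper-bounds the treewidth. For the lower bound: the 4 vertex sets {b,d,i}, {f}, {c}, {a,e,g,h} are disjoint, each induces a connected subgraph, and every pair is joined by at least one edge of G. Contracting each set to a single vertex therefore yields K_{4} as a minor, and since treewidth is minor-monotone, tw(G) ≥ tw(K_{4}) = 3. Combining the bounds, tw(G) = 3.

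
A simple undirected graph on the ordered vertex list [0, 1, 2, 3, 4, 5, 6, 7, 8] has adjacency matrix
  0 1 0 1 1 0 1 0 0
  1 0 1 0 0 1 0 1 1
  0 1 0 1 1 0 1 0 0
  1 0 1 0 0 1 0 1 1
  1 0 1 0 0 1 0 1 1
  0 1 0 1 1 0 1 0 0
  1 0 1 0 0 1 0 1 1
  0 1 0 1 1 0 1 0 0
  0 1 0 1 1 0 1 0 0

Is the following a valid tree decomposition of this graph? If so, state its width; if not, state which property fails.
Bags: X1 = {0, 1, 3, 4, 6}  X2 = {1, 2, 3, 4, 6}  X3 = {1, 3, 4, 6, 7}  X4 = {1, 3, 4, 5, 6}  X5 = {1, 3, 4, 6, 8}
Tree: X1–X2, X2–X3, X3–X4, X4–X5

Every vertex of G appears in some bag (union = {0, 1, 2, 3, 4, 5, 6, 7, 8}); every edge is covered by a bag; and for each vertex v the set of bags containing v is connected in the bag tree. The decomposition is therefore valid. The largest bag has 5 vertices, so the width is 4.

Yes; width 4.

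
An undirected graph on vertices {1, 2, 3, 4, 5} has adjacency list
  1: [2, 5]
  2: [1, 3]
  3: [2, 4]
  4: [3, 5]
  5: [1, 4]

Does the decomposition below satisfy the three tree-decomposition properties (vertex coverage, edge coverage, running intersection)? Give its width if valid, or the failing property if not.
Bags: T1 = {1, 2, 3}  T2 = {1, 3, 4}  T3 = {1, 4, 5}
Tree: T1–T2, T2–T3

Every vertex of G appears in some bag (union = {1, 2, 3, 4, 5}); every edge is covered by a bag; and for each vertex v the set of bags containing v is connected in the bag tree. The decomposition is therefore valid. The largest bag has 3 vertices, so the width is 2.

Yes; width 2.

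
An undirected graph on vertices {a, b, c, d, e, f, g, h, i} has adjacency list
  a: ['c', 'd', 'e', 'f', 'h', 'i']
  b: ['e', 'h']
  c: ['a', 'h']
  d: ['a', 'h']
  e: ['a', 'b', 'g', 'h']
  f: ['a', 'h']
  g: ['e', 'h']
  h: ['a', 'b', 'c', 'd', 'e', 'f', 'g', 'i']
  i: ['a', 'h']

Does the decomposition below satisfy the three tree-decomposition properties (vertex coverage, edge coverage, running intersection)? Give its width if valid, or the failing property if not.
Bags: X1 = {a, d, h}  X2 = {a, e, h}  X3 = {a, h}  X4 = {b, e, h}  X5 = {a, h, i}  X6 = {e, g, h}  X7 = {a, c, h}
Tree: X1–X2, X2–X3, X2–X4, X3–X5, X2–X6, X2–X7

No — vertex f appears in no bag.

A tree decomposition must satisfy three properties: every vertex lies in some bag; for every edge, both endpoints lie together in some bag; and for every vertex, the bags containing it form a connected subtree. Here vertex f appears in no bag, so the decomposition is invalid.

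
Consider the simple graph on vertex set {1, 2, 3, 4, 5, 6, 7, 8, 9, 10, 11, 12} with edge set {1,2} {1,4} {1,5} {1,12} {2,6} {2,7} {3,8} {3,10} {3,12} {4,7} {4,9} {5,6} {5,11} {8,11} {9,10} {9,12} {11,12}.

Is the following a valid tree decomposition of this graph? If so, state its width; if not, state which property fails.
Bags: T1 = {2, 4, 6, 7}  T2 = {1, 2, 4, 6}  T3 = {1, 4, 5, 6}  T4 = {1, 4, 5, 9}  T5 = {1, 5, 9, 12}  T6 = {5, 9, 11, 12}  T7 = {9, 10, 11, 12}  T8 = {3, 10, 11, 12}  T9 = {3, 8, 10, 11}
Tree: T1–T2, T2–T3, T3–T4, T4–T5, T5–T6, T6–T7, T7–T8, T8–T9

Yes; width 3.

Every vertex of G appears in some bag (union = {1, 2, 3, 4, 5, 6, 7, 8, 9, 10, 11, 12}); every edge is covered by a bag; and for each vertex v the set of bags containing v is connected in the bag tree. The decomposition is therefore valid. The largest bag has 4 vertices, so the width is 3.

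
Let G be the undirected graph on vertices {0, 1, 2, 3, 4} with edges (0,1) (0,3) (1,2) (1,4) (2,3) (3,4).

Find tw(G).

2

A width-2 tree decomposition is:
Bags: B1 = {1, 2, 3}  B2 = {1, 3, 4}  B3 = {0, 1, 3}
Tree: B1–B2, B2–B3
The largest bag has 3 vertices, giving width 2; this decomposition certifies tw(G) ≤ 2. The edges 2–1–4–3–2 form a cycle, so G is not a tree and its treewidth is at least 2. Hence tw(G) = 2 exactly.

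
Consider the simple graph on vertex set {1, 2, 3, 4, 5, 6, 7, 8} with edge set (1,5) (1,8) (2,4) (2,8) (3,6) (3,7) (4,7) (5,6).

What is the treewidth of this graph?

A width-2 tree decomposition is:
Bags: B1 = {1, 5, 8}  B2 = {2, 5, 8}  B3 = {2, 4, 5}  B4 = {4, 5, 7}  B5 = {3, 5, 7}  B6 = {3, 5, 6}
Tree: B1–B2, B2–B3, B3–B4, B4–B5, B5–B6
The largest bag has 3 vertices, giving width 2; this decomposition certifies tw(G) ≤ 2. The edges 5–1–8–2–4–7–3–6–5 form a cycle, so G is not a tree and its treewidth is at least 2. The upper and lower bounds meet at 2, so that is the treewidth.

2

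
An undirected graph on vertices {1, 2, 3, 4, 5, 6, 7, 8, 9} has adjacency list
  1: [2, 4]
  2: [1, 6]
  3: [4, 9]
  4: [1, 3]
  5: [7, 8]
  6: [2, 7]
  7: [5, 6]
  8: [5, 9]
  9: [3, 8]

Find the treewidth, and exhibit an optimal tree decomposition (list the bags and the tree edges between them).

Treewidth 2.
One such decomposition:
Bags: B1 = {3, 8, 9}  B2 = {3, 4, 8}  B3 = {1, 4, 8}  B4 = {1, 2, 8}  B5 = {2, 6, 8}  B6 = {6, 7, 8}  B7 = {5, 7, 8}
Tree: B1–B2, B2–B3, B3–B4, B4–B5, B5–B6, B6–B7

Every bag has size at most 3, so the width is 3 − 1 = 2 and tw(G) ≤ 2. For the lower bound, G contains the cycle 8–9–3–4–1–2–6–7–5–8, so G is not a forest; only forests have treewidth ≤ 1, hence tw(G) ≥ 2. Combining the bounds, tw(G) = 2.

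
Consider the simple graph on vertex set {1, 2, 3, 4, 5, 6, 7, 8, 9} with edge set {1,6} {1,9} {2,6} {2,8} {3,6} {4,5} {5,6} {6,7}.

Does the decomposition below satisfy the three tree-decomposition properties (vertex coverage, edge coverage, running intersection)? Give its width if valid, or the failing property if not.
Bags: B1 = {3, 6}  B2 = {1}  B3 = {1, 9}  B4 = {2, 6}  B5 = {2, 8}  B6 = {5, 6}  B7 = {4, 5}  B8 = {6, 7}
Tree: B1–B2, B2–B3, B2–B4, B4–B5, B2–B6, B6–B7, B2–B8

A tree decomposition must satisfy three properties: every vertex lies in some bag; for every edge, both endpoints lie together in some bag; and for every vertex, the bags containing it form a connected subtree. Here edge (6,1) lies in no bag, so the decomposition is invalid.

No — edge (6,1) lies in no bag.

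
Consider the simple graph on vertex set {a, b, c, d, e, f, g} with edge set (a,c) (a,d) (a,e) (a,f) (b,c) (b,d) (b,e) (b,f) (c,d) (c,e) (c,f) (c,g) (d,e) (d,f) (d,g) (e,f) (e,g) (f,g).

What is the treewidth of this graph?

4

A width-4 tree decomposition is:
Bags: B1 = {b, c, d, e, f}  B2 = {a, c, d, e, f}  B3 = {c, d, e, f, g}
Tree: B1–B2, B2–B3
Each bag holds 5 vertices, so the decomposition has width 4, which upper-bounds the treewidth. Conversely, {c, d, e, f, g} is a clique of size 5, and the vertices of any clique must share a bag in every tree decomposition; so some bag has ≥ 5 vertices and tw(G) ≥ 4. Therefore the treewidth is 4.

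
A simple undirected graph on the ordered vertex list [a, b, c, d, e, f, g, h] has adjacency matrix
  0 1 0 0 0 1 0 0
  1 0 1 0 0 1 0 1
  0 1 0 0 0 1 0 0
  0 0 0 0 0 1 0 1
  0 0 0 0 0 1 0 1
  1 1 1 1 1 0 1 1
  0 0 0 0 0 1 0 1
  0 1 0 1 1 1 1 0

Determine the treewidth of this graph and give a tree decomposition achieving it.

Treewidth 2.
One optimal decomposition is:
Bags: B1 = {f, g, h}  B2 = {b, f, h}  B3 = {d, f, h}  B4 = {b, c, f}  B5 = {a, b, f}  B6 = {e, f, h}
Tree: B1–B2, B1–B3, B2–B4, B4–B5, B2–B6

Each bag holds 3 vertices, so the decomposition has width 2, which upper-bounds the treewidth. Conversely, {d, f, h} is a clique of size 3, and the vertices of any clique must share a bag in every tree decomposition; so some bag has ≥ 3 vertices and tw(G) ≥ 2. Therefore the treewidth is 2.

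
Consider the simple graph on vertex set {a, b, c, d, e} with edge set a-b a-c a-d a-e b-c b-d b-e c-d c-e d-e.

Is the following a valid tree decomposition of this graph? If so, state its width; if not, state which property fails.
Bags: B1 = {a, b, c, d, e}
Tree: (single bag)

Yes; width 4.

Checking the three conditions: (i) the bags cover all of {a, b, c, d, e}; (ii) for each edge, some bag contains both endpoints; (iii) the bags containing any fixed vertex form a subtree. All hold, so the decomposition is valid with width 5 − 1 = 4.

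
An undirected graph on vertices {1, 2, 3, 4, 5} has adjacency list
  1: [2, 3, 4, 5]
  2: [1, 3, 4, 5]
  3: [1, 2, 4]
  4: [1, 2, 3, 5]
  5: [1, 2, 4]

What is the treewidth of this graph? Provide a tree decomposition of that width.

Treewidth 3.
One such decomposition:
Bags: B1 = {1, 2, 3, 4}  B2 = {1, 2, 4, 5}
Tree: B1–B2

Each bag holds 4 vertices, so the decomposition has width 3, which upper-bounds the treewidth. On the other hand G contains the 4-clique {1, 2, 3, 4}. A clique must lie in a single bag of any decomposition, so no decomposition can have width below 3. The upper and lower bounds meet at 3, so that is the treewidth.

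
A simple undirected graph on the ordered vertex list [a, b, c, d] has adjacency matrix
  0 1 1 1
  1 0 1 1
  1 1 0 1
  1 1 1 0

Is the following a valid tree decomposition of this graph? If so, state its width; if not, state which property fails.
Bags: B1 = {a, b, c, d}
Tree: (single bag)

Yes; width 3.

Every vertex of G appears in some bag (union = {a, b, c, d}); every edge is covered by a bag; and for each vertex v the set of bags containing v is connected in the bag tree. The decomposition is therefore valid. The largest bag has 4 vertices, so the width is 3.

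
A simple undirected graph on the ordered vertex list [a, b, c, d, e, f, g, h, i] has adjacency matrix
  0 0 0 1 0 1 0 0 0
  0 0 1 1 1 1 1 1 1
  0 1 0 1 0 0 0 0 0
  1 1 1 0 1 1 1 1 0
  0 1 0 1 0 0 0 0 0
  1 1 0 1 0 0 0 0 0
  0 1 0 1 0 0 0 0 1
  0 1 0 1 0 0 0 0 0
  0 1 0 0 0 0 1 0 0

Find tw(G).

A width-2 tree decomposition is:
Bags: B1 = {b, d, g}  B2 = {b, d, f}  B3 = {b, d, e}  B4 = {b, d, h}  B5 = {b, g, i}  B6 = {a, d, f}  B7 = {b, c, d}
Tree: B1–B2, B1–B3, B3–B4, B1–B5, B2–B6, B3–B7
Each bag holds 3 vertices, so the decomposition has width 2, which upper-bounds the treewidth. Conversely, {a, d, f} is a clique of size 3, and the vertices of any clique must share a bag in every tree decomposition; so some bag has ≥ 3 vertices and tw(G) ≥ 2. Combining the bounds, tw(G) = 2.

2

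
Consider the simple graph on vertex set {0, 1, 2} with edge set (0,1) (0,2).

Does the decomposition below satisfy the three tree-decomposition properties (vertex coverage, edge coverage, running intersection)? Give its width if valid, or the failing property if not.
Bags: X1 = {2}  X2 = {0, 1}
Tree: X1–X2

A tree decomposition must satisfy three properties: every vertex lies in some bag; for every edge, both endpoints lie together in some bag; and for every vertex, the bags containing it form a connected subtree. Here edge (0,2) lies in no bag, so the decomposition is invalid.

No — edge (0,2) lies in no bag.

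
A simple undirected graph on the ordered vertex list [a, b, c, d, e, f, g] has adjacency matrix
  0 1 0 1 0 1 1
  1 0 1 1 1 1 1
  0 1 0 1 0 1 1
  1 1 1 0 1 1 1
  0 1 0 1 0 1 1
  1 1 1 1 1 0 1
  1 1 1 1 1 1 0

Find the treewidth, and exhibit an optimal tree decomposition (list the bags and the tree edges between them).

Every bag has size at most 5, so the width is 5 − 1 = 4 and tw(G) ≤ 4. For the lower bound, the 5 vertices {b, d, e, f, g} are pairwise adjacent, and any tree decomposition puts a clique entirely inside one bag — forcing width ≥ 4. Combining the bounds, tw(G) = 4.

Treewidth 4.
Bags: B1 = {b, d, e, f, g}  B2 = {a, b, d, f, g}  B3 = {b, c, d, f, g}
Tree: B1–B2, B2–B3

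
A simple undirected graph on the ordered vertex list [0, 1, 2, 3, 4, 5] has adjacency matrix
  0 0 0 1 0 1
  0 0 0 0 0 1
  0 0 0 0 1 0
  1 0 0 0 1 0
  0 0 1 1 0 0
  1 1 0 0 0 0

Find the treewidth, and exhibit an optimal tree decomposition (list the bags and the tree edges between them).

Treewidth 1.
One such decomposition:
Bags: B1 = {2, 4}  B2 = {3, 4}  B3 = {0, 3}  B4 = {0, 5}  B5 = {1, 5}
Tree: B1–B2, B2–B3, B3–B4, B4–B5

The largest bag has 2 vertices, giving width 1; this decomposition certifies tw(G) ≤ 1. G has an edge, so its treewidth is at least 1. Hence tw(G) = 1 exactly.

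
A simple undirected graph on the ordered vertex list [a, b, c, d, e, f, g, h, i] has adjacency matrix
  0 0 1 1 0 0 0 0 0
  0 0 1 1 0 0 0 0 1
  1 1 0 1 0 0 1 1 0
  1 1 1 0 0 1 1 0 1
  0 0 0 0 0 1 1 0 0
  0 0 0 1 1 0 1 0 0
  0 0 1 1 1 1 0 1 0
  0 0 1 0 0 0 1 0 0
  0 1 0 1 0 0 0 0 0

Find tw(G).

2

A width-2 tree decomposition is:
Bags: B1 = {c, d, g}  B2 = {b, c, d}  B3 = {a, c, d}  B4 = {c, g, h}  B5 = {d, f, g}  B6 = {b, d, i}  B7 = {e, f, g}
Tree: B1–B2, B1–B3, B1–B4, B1–B5, B2–B6, B5–B7
The largest bag has 3 vertices, giving width 2; this decomposition certifies tw(G) ≤ 2. For the lower bound, the 3 vertices {c, d, g} are pairwise adjacent, and any tree decomposition puts a clique entirely inside one bag — forcing width ≥ 2. Combining the bounds, tw(G) = 2.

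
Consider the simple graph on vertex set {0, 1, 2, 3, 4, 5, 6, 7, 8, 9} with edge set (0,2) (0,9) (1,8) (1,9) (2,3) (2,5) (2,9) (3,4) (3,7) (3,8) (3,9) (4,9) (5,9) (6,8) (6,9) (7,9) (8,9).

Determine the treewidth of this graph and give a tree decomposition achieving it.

The largest bag has 3 vertices, giving width 2; this decomposition certifies tw(G) ≤ 2. For the lower bound, the 3 vertices {0, 2, 9} are pairwise adjacent, and any tree decomposition puts a clique entirely inside one bag — forcing width ≥ 2. Combining the bounds, tw(G) = 2.

Treewidth 2.
Bags: B1 = {3, 7, 9}  B2 = {3, 8, 9}  B3 = {6, 8, 9}  B4 = {2, 3, 9}  B5 = {3, 4, 9}  B6 = {1, 8, 9}  B7 = {0, 2, 9}  B8 = {2, 5, 9}
Tree: B1–B2, B2–B3, B2–B4, B4–B5, B2–B6, B4–B7, B7–B8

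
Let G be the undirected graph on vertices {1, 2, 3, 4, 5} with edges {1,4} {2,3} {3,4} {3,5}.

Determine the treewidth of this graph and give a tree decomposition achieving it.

Every bag has size at most 2, so the width is 2 − 1 = 1 and tw(G) ≤ 1. Since G has at least one edge (e.g. 3–4), it is not an edgeless graph, so tw(G) ≥ 1. Combining the bounds, tw(G) = 1.

Treewidth 1.
One optimal decomposition is:
Bags: B1 = {3, 4}  B2 = {1, 4}  B3 = {3, 5}  B4 = {2, 3}
Tree: B1–B2, B1–B3, B3–B4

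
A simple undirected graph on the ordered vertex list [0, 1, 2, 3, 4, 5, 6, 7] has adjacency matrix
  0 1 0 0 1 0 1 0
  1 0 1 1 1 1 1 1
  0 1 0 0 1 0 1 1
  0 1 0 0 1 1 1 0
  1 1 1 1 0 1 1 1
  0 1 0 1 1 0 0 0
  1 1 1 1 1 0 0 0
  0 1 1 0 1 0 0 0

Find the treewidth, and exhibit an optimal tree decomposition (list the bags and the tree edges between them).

Each bag holds 4 vertices, so the decomposition has width 3, which upper-bounds the treewidth. On the other hand G contains the 4-clique {1, 3, 4, 5}. A clique must lie in a single bag of any decomposition, so no decomposition can have width below 3. Therefore the treewidth is 3.

Treewidth 3.
One optimal decomposition is:
Bags: B1 = {1, 3, 4, 5}  B2 = {1, 3, 4, 6}  B3 = {1, 2, 4, 6}  B4 = {0, 1, 4, 6}  B5 = {1, 2, 4, 7}
Tree: B1–B2, B2–B3, B3–B4, B3–B5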